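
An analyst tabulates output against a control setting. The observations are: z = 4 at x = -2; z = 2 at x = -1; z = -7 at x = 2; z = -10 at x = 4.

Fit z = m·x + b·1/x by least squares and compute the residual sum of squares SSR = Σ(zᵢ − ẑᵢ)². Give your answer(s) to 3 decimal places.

Forming AᵀA = [[25, 4]; [4, 25/16]] and Aᵀz = [-64, -10]ᵀ gives AᵀA·[m, b]ᵀ = Aᵀz.
Eliminating b: (25/16)·(row 1) − 4·(row 2) gives (369/16)·m = (25/16)·(-64) − 4·(-10) = -60, so m = -320/123.
Then b = ((-10) − 4·(-320/123))/(25/16) = 32/123.
Residuals: -44/41, -14/41, -79/41, 14/41; SSR = 209/41.

SSR = 5.098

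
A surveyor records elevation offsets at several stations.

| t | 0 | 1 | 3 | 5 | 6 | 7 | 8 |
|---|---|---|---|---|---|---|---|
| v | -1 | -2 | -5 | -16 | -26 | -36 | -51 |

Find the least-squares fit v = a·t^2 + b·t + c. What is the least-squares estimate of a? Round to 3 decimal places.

a = -1.030

Setting ∂/∂a … = 0 gives: 8500·a + 1224·b + 184·c = -6411;  1224·a + 184·b + 30·c = -913;  184·a + 30·b + 7·c = -137.
Row-reducing yields a = -24253/23556, b = 17347/7852, c = -23275/11778.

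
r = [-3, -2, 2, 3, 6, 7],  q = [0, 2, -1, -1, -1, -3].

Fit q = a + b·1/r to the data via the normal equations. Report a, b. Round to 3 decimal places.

a = -0.515, b = -2.946

Normal-equation sums: Σ1 = 6, Σ1/r = 13/42, Σ1/r·1/r = 151/196.
Moment sums: Σq = -4, Σ1/r·q = -17/7.
Normal equations: [[6, 13/42]; [13/42, 151/196]]·[a, b]ᵀ = [-4, -17/7]ᵀ.
Determinant 6·(151/196) − (13/42)² = 7985/1764.
a = ((-4)·(151/196) − (13/42)·(-17/7))/(7985/1764) = -822/1597; b = (6·(-17/7) − (13/42)·(-4))/(7985/1764) = -4704/1597.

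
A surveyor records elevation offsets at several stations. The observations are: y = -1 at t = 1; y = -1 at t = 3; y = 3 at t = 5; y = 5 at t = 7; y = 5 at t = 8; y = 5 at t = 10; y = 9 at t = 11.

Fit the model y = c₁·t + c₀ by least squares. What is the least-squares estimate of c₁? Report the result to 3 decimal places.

Entries of MᵀM: Σt·t = 369, Σt = 45, Σ1 = 7.
For Mᵀy: Σt·y = 235, Σy = 25.
MᵀM·[c₁, c₀]ᵀ = Mᵀy becomes [[369, 45]; [45, 7]]·[c₁, c₀]ᵀ = [235, 25]ᵀ.
Δ = 369·7 − 45² = 558.
c₁ = (235·7 − 45·25)/558 = 260/279; c₀ = (369·25 − 45·235)/558 = -75/31.

c₁ = 0.932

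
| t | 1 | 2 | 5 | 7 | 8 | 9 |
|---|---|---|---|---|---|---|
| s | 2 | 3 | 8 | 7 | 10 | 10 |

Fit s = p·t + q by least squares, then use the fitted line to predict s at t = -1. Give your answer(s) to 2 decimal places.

Compute the Gram sums: Σt·t = 224, Σt = 32, Σ1 = 6.
Right-hand side: Σt·s = 267, Σs = 40.
det = 224·6 − 32² = 320.
p = (267·6 − 32·40)/320 = 161/160; q = (224·40 − 32·267)/320 = 13/10.
At t = -1: ŝ = (161/160)·(-1) + (13/10)·(1) = 47/160.

ŝ = 0.29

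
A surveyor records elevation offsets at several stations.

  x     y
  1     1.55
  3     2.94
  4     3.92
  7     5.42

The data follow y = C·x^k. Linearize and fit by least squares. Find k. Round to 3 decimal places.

k = 0.649

Linearized form: ln y = k·ln x + ln C. From the 4 transformed points,
AᵀA = [[6.9153, 4.4308]; [4.4308, 4]], rhs = [6.3673, 4.5729]ᵀ  (here Σln x = 4.4308, Σ(ln x)² = 6.9153, Σln y = 4.5729, Σln x·ln y = 6.3673).
Solving (det = 8.0292): k = 0.64862, ln C = 0.42474.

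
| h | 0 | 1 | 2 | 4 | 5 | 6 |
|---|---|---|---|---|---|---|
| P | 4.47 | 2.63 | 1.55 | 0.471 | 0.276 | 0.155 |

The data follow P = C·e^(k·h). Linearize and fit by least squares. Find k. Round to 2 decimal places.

Let Y = ln P. Fitting Y = k·h + ln C by least squares:
Over the data: Σh = 18.0000, Σ(h)² = 82.0000, Σln P = -1.0020, Σh·ln P = -18.7908.
Normal system: [[82.0000, 18.0000]; [18.0000, 6]]·[k, ln C]ᵀ = [-18.7908, -1.0020]ᵀ.
Δ = 82.0000·6 − (18.0000)² = 168.0000; k = (-18.7908·6 − 18.0000·-1.0020)/168.0000 = -0.56375, ln C = (82.0000·-1.0020 − 18.0000·-18.7908)/168.0000 = 1.52426.

k = -0.56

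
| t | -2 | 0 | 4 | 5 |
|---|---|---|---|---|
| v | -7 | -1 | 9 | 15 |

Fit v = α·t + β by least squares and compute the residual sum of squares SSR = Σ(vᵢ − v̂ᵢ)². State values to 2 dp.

SSR = 4.70

The normal equations are: 45·α + 7·β = 125;  7·α + 4·β = 16.
Eliminating β: 4·(row 1) − 7·(row 2) gives 131·α = 4·125 − 7·16 = 388, so α = 388/131.
Then β = (16 − 7·(388/131))/4 = -155/131.
Residuals: 14/131, 24/131, -218/131, 180/131; SSR = 616/131.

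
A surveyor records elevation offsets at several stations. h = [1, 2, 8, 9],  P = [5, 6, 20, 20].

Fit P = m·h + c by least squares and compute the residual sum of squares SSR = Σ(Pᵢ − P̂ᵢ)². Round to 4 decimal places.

SSR = 2.6700

Entries of MᵀM: Σh·h = 150, Σh = 20, Σ1 = 4.
And Σh·P = 357, ΣP = 51.
Eliminating c: 4·(row 1) − 20·(row 2) gives 200·m = 4·357 − 20·51 = 408, so m = 51/25.
Then c = (51 − 20·(51/25))/4 = 51/20.
Residuals: 41/100, -63/100, 113/100, -91/100; SSR = 267/100.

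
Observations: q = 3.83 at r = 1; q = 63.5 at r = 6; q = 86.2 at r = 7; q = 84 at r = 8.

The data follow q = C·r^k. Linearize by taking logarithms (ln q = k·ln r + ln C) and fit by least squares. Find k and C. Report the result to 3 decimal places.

Linearized form: ln q = k·ln r + ln C. From the 4 transformed points,
AᵀA = [[11.3210, 5.8171]; [5.8171, 4]], rhs = [25.3236, 14.3814]ᵀ  (here Σln r = 5.8171, Σ(ln r)² = 11.3210, Σln q = 14.3814, Σln r·ln q = 25.3236).
Δ = 11.3210·4 − (5.8171)² = 11.4454; k = (25.3236·4 − 5.8171·14.3814)/11.4454 = 1.54089, ln C = (11.3210·14.3814 − 5.8171·25.3236)/11.4454 = 1.35446, so C = exp(1.35446) = 3.87468.

k = 1.541, C = 3.875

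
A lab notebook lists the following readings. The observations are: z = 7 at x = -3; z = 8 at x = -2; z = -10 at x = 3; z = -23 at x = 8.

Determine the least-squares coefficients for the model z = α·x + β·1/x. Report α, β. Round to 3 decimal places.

α = -2.785, β = -2.874

Sums needed: Σx·x = 86, Σx·1/x = 4, Σ1/x·1/x = 281/576.
Right-hand side: Σx·z = -251, Σ1/x·z = -301/24.
Δ = 86·(281/576) − 4² = 7475/288.
α = ((-251)·(281/576) − 4·(-301/24))/(7475/288) = -8327/2990; β = (86·(-301/24) − 4·(-251))/(7475/288) = -4296/1495.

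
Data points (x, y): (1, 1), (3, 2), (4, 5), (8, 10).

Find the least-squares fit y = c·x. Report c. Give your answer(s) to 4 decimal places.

c = 1.1889

AᵀA·[c]ᵀ = Aᵀy reads: 90·c = 107.
(Σx·x = 90, Σx·y = 107.)
c = 107/90 = 1.18889.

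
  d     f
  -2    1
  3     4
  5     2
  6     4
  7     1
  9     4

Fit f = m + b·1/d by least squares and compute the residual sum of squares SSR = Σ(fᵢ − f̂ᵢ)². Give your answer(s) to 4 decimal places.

With design matrix A, AᵀA = [[6, 143/315]; [143/315, 91613/198450]] and Aᵀf = [16, 1567/630]ᵀ.
det = 6·(91613/198450) − (143/315)² = 50878/19845.
m = (16·(91613/198450) − (143/315)·(1567/630))/(50878/19845) = 1241727/508780; b = (6·(1567/630) − (143/315)·16)/(50878/19845) = 152019/50878.
Residuals: 6787/127195, 286663/508780, -105641/101756, 135007/127195, -950117/508780, 624483/508780; SSR = 3825317/508780.

SSR = 7.5186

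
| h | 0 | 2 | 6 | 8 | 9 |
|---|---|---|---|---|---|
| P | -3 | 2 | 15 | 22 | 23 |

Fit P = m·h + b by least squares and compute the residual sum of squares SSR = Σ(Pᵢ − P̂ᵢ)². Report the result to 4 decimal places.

SSR = 2.7333

Sums needed: Σh·h = 185, Σh = 25, Σ1 = 5.
For XᵀP: Σh·P = 477, ΣP = 59.
Normal equations: [[185, 25]; [25, 5]]·[m, b]ᵀ = [477, 59]ᵀ.
Eliminating b: 5·(row 1) − 25·(row 2) gives 300·m = 5·477 − 25·59 = 910, so m = 91/30.
Then b = (59 − 25·(91/30))/5 = -101/30.
Residuals: 11/30, -7/10, 1/6, 11/10, -14/15; SSR = 41/15.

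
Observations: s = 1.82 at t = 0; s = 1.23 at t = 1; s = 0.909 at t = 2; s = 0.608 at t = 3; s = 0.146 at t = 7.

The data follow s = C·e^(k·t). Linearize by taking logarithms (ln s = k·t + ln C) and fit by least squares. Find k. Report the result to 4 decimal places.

k = -0.3595

Let Y = ln s. Fitting Y = k·t + ln C by least squares:
AᵀA = [[63.0000, 13.0000]; [13.0000, 5]], rhs = [-14.9456, -1.7113]ᵀ  (here Σt = 13.0000, Σ(t)² = 63.0000, Σln s = -1.7113, Σt·ln s = -14.9456).
Slope k = (n·Σt·ln s − Σt·Σln s)/(n·Σ(t)² − (Σt)²) = (5·-14.9456 − 13.0000·-1.7113)/146.0000 = -0.35946; ln C = (Σln s − k·Σt)/n = 0.59234.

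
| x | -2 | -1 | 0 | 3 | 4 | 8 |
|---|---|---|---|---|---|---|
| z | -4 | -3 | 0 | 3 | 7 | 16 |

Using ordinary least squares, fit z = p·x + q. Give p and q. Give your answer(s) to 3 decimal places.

MᵀM·[p, q]ᵀ = Mᵀz reads: 94·p + 12·q = 176;  12·p + 6·q = 19.
(Σx·x = 94, Σx = 12, Σ1 = 6, Σx·z = 176, Σz = 19.)
Δ = 94·6 − 12² = 420.
p = (176·6 − 12·19)/420 = 69/35; q = (94·19 − 12·176)/420 = -163/210.

p = 1.971, q = -0.776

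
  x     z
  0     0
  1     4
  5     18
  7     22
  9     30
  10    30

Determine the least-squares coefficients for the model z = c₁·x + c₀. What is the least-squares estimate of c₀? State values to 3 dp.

c₀ = 0.875

The normal equations are: 256·c₁ + 32·c₀ = 818;  32·c₁ + 6·c₀ = 104.
Determinant 256·6 − 32² = 512.
c₁ = (818·6 − 32·104)/512 = 395/128; c₀ = (256·104 − 32·818)/512 = 7/8.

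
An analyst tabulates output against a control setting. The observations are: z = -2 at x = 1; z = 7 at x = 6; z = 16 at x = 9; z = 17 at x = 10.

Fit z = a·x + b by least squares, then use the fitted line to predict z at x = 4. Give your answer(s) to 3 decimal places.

Sums needed: Σx·x = 218, Σx = 26, Σ1 = 4.
Moment sums: Σx·z = 354, Σz = 38.
Normal equations: [[218, 26]; [26, 4]]·[a, b]ᵀ = [354, 38]ᵀ.
Eliminating b: 4·(row 1) − 26·(row 2) gives 196·a = 4·354 − 26·38 = 428, so a = 107/49.
Then b = (38 − 26·(107/49))/4 = -230/49.
At x = 4: ẑ = (107/49)·(4) + (-230/49)·(1) = 198/49.

ẑ = 4.041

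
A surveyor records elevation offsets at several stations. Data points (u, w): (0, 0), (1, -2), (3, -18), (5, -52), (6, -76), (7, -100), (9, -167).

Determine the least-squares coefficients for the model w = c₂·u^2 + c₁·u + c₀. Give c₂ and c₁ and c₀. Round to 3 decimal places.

c₂ = -2.040, c₁ = -0.207, c₀ = 0.219

From the data, Σu^2·u^2 = 10965, Σu^2·u = 1441, Σu^2 = 201, Σu·u = 201, Σu = 31, Σ1 = 7.
And Σu^2·w = -22627, Σu·w = -2975, Σw = -415.
So XᵀX·[c₂, c₁, c₀]ᵀ = Xᵀw: [[10965, 1441, 201]; [1441, 201, 31]; [201, 31, 7]]·[c₂, c₁, c₀]ᵀ = [-22627, -2975, -415]ᵀ.
Inverting the 3×3 Gram matrix, [c₂, c₁, c₀]ᵀ = [-98023/48041, -9932/48041, 1500/6863]ᵀ.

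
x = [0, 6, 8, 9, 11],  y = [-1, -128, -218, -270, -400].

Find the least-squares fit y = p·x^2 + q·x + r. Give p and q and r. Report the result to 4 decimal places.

From the data, Σx^2·x^2 = 26594, Σx^2·x = 2788, Σx^2 = 302, Σx·x = 302, Σx = 34, Σ1 = 5.
For Mᵀy: Σx^2·y = -88830, Σx·y = -9342, Σy = -1017.
So MᵀM·[p, q, r]ᵀ = Mᵀy: [[26594, 2788, 302]; [2788, 302, 34]; [302, 34, 5]]·[p, q, r]ᵀ = [-88830, -9342, -1017]ᵀ.
Row-reducing yields p = -21972/7231, q = -19902/7231, r = -8343/7231.

p = -3.0386, q = -2.7523, r = -1.1538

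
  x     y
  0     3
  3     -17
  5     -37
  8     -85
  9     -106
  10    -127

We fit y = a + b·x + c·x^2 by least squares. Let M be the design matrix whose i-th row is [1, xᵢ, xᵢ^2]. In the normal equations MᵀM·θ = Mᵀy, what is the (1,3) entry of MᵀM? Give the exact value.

Row 1 ↔ basis 1, column 3 ↔ basis x^2, so (MᵀM)_{1,3} = Σᵢ x^2 = (1)·(0) + (1)·(9) + (1)·(25) + (1)·(64) + (1)·(81) + (1)·(100) = 279.

279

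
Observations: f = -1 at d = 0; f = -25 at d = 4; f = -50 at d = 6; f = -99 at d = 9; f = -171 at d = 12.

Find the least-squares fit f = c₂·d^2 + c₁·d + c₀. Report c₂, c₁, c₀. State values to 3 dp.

Compute the Gram sums: Σd^2·d^2 = 28849, Σd^2·d = 2737, Σd^2 = 277, Σd·d = 277, Σd = 31, Σ1 = 5.
And Σd^2·f = -34843, Σd·f = -3343, Σf = -346.
Solving the 3×3 system (Gaussian elimination) gives c₂ = -89941/87906, c₁ = -160259/87906, c₀ = -17793/14651.

c₂ = -1.023, c₁ = -1.823, c₀ = -1.214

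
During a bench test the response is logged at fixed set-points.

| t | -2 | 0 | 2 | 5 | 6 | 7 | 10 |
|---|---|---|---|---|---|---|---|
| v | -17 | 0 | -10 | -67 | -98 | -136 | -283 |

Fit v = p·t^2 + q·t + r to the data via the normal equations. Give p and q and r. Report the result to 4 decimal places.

p = -3.0000, q = 1.7828, r = -0.9892

Forming XᵀX = [[14354, 1684, 218]; [1684, 218, 28]; [218, 28, 7]] and Xᵀv = [-40275, -4691, -611]ᵀ gives XᵀX·[p, q, r]ᵀ = Xᵀv.
Inverting the 3×3 Gram matrix, [p, q, r]ᵀ = [-1496557/498858, 30667/17202, -82248/83143]ᵀ.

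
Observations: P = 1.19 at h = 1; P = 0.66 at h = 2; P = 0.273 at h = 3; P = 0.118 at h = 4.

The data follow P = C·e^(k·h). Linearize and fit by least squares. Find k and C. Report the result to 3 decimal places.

k = -0.782, C = 2.814

With ln Pᵢ as the transformed response and hᵢ as the regressor:
XᵀX = [[30.0000, 10.0000]; [10.0000, 4]], rhs = [-13.1002, -3.6769]ᵀ  (here Σh = 10.0000, Σ(h)² = 30.0000, Σln P = -3.6769, Σh·ln P = -13.1002).
Δ = 30.0000·4 − (10.0000)² = 20.0000; k = (-13.1002·4 − 10.0000·-3.6769)/20.0000 = -0.78158, ln C = (30.0000·-3.6769 − 10.0000·-13.1002)/20.0000 = 1.03473, so C = exp(1.03473) = 2.81435.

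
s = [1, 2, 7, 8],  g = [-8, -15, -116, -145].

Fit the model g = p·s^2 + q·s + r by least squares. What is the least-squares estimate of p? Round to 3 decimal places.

p = -1.833

Compute the Gram sums: Σs^2·s^2 = 6514, Σs^2·s = 864, Σs^2 = 118, Σs·s = 118, Σs = 18, Σ1 = 4.
Moment sums: Σs^2·g = -15032, Σs·g = -2010, Σg = -284.
Row-reducing yields p = -11/6, q = -243/74, r = -475/222.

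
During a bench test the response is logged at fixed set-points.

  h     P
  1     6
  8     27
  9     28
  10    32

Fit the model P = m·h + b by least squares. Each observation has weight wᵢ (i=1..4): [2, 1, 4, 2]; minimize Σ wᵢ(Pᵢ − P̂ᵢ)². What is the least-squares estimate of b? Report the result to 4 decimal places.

The normal equations are: 590·m + 66·b = 1876;  66·m + 9·b = 215.
(Σwᵢ·h·h = 590, Σwᵢ·h = 66, Σwᵢ·1 = 9, Σwᵢ·h·P = 1876, Σwᵢ·P = 215.)
Determinant 590·9 − 66² = 954.
m = (1876·9 − 66·215)/954 = 449/159; b = (590·215 − 66·1876)/954 = 1517/477.

b = 3.1803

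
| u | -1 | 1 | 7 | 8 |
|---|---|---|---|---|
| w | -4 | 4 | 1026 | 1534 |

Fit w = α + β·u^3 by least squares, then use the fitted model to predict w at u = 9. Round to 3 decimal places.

Compute the Gram sums: Σ1 = 4, Σu^3 = 855, Σu^3·u^3 = 379795.
Moment sums: Σw = 2560, Σu^3·w = 1137334.
So MᵀM·[α, β]ᵀ = Mᵀw: [[4, 855]; [855, 379795]]·[α, β]ᵀ = [2560, 1137334]ᵀ.
det = 4·379795 − 855² = 788155.
α = (2560·379795 − 855·1137334)/788155 = -29074/157631; β = (4·1137334 − 855·2560)/788155 = 2360536/788155.
At u = 9: ŵ = (-29074/157631)·(1) + (2360536/788155)·(729) = 1720685374/788155.

ŵ = 2183.181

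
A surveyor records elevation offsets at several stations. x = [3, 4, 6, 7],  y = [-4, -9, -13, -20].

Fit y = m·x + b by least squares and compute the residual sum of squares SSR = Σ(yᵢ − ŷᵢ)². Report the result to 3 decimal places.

SSR = 7.400

Entries of AᵀA: Σx·x = 110, Σx = 20, Σ1 = 4.
Moment sums: Σx·y = -266, Σy = -46.
Δ = 110·4 − 20² = 40.
m = ((-266)·4 − 20·(-46))/40 = -18/5; b = (110·(-46) − 20·(-266))/40 = 13/2.
Residuals: 3/10, -11/10, 21/10, -13/10; SSR = 37/5.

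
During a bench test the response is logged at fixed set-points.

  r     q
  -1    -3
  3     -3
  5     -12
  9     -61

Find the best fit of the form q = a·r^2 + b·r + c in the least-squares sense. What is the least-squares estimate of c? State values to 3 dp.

Sums needed: Σr^2·r^2 = 7268, Σr^2·r = 880, Σr^2 = 116, Σr·r = 116, Σr = 16, Σ1 = 4.
Right-hand side: Σr^2·q = -5271, Σr·q = -615, Σq = -79.
So XᵀX·[a, b, c]ᵀ = Xᵀq: [[7268, 880, 116]; [880, 116, 16]; [116, 16, 4]]·[a, b, c]ᵀ = [-5271, -615, -79]ᵀ.
Solving the 3×3 system (Gaussian elimination) gives a = -49/48, b = 29/12, c = 3/16.

c = 0.188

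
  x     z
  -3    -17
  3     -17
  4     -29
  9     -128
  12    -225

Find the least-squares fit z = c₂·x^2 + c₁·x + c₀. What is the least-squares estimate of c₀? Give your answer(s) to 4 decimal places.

c₀ = -3.4896

Setting ∂/∂c₂ … = 0 gives: 27715·c₂ + 2521·c₁ + 259·c₀ = -43538;  2521·c₂ + 259·c₁ + 25·c₀ = -3968;  259·c₂ + 25·c₁ + 5·c₀ = -416.
(Σx^2·x^2 = 27715, Σx^2·x = 2521, Σx^2 = 259, Σx·x = 259, Σx = 25, Σ1 = 5, Σx^2·z = -43538, Σx·z = -3968, Σz = -416.)
Inverting the 3×3 Gram matrix, [c₂, c₁, c₀]ᵀ = [-87759/57356, -5191/57356, -3849/1103]ᵀ.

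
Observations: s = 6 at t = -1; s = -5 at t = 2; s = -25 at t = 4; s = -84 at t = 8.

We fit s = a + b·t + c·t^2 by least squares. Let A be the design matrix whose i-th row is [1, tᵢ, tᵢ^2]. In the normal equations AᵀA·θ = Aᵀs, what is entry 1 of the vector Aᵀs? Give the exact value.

Entry 1 ↔ basis 1, so (Aᵀs)_{1} = Σᵢ sᵢ = (1)·(6) + (1)·(-5) + (1)·(-25) + (1)·(-84) = -108.

-108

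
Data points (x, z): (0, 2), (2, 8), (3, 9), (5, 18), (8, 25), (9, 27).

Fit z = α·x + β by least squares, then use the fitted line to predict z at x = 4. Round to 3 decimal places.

Compute the Gram sums: Σx·x = 183, Σx = 27, Σ1 = 6.
And Σx·z = 576, Σz = 89.
Normal equations: [[183, 27]; [27, 6]]·[α, β]ᵀ = [576, 89]ᵀ.
Eliminating β: 6·(row 1) − 27·(row 2) gives 369·α = 6·576 − 27·89 = 1053, so α = 117/41.
Then β = (89 − 27·(117/41))/6 = 245/123.
At x = 4: ẑ = (117/41)·(4) + (245/123)·(1) = 1649/123.

ẑ = 13.407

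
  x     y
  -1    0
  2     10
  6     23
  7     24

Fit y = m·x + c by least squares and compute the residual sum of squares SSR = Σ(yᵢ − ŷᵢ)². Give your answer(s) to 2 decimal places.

SSR = 2.45

Forming AᵀA = [[90, 14]; [14, 4]] and Aᵀy = [326, 57]ᵀ gives AᵀA·[m, c]ᵀ = Aᵀy.
Determinant 90·4 − 14² = 164.
m = (326·4 − 14·57)/164 = 253/82; c = (90·57 − 14·326)/164 = 283/82.
Residuals: -15/41, 31/82, 85/82, -43/41; SSR = 201/82.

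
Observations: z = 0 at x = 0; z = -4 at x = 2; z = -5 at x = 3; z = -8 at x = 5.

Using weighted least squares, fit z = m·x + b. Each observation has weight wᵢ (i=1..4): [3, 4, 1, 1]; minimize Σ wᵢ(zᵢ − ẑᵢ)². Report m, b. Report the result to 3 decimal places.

m = -1.644, b = -0.299

AᵀWA·[m, b]ᵀ = AᵀWz reads: 50·m + 16·b = -87;  16·m + 9·b = -29.
(Σwᵢ·x·x = 50, Σwᵢ·x = 16, Σwᵢ·1 = 9, Σwᵢ·x·z = -87, Σwᵢ·z = -29.)
Determinant 50·9 − 16² = 194.
m = ((-87)·9 − 16·(-29))/194 = -319/194; b = (50·(-29) − 16·(-87))/194 = -29/97.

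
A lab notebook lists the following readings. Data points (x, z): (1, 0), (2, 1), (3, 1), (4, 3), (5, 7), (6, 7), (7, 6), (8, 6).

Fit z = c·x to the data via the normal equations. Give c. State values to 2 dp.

c = 0.90

Setting ∂/∂c … = 0 gives: 204·c = 184.
(Σx·x = 204, Σx·z = 184.)
Hence c = 184 / 204 ≈ 0.901961.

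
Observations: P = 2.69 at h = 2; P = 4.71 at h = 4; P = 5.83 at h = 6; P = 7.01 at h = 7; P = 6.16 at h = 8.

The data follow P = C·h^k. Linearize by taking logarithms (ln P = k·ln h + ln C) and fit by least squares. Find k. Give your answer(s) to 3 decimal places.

k = 0.656

Taking logs, ln P = k·ln h + ln C, so regress ln P on ln h.
Σln h = 7.8966, Σ(ln h)² = 13.7233, Σln P = 8.0677, Σln h·ln P = 13.5631.
Normal system: [[13.7233, 7.8966]; [7.8966, 5]]·[k, ln C]ᵀ = [13.5631, 8.0677]ᵀ.
Δ = 13.7233·5 − (7.8966)² = 6.2610; k = (13.5631·5 − 7.8966·8.0677)/6.2610 = 0.65621, ln C = (13.7233·8.0677 − 7.8966·13.5631)/6.2610 = 0.57717.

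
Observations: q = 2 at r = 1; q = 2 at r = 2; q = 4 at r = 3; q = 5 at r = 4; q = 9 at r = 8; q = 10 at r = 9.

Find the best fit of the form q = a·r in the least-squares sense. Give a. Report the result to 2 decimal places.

Entries of MᵀM: Σr·r = 175.
Moment sums: Σr·q = 200.
Hence a = 200 / 175 ≈ 1.14286.

a = 1.14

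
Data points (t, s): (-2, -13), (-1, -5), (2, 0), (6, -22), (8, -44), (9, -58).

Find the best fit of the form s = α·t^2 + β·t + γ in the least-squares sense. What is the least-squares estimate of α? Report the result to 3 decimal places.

α = -1.022

With design matrix A, AᵀA = [[11986, 1456, 190]; [1456, 190, 22]; [190, 22, 6]] and Aᵀs = [-8363, -975, -142]ᵀ.
Inverting the 3×3 Gram matrix, [α, β, γ]ᵀ = [-116593/114090, 335653/114090, -39791/19015]ᵀ.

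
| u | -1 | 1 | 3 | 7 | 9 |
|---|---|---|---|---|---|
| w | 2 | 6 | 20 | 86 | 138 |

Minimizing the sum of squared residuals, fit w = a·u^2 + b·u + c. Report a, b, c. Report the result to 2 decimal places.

a = 1.51, b = 1.43, c = 2.31

Setting ∂/∂a … = 0 gives: 9045·a + 1099·b + 141·c = 15580;  1099·a + 141·b + 19·c = 1908;  141·a + 19·b + 5·c = 252.
(Σu^2·u^2 = 9045, Σu^2·u = 1099, Σu^2 = 141, Σu·u = 141, Σu = 19, Σ1 = 5, Σu^2·w = 15580, Σu·w = 1908, Σw = 252.)
Inverting the 3×3 Gram matrix, [a, b, c]ᵀ = [233/154, 10/7, 355/154]ᵀ.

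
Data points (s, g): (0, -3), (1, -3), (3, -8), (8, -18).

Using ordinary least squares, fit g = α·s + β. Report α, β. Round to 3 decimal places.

α = -1.974, β = -2.079

XᵀX·[α, β]ᵀ = Xᵀg reads: 74·α + 12·β = -171;  12·α + 4·β = -32.
(Σs·s = 74, Σs = 12, Σ1 = 4, Σs·g = -171, Σg = -32.)
Δ = 74·4 − 12² = 152.
α = ((-171)·4 − 12·(-32))/152 = -75/38; β = (74·(-32) − 12·(-171))/152 = -79/38.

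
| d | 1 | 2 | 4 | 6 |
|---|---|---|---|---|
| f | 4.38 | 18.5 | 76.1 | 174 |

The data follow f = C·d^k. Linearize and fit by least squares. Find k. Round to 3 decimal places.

k = 2.054

With ln fᵢ as the transformed response and ln dᵢ as the regressor:
Σln d = 3.8712, Σ(ln d)² = 5.6127, Σln f = 13.8859, Σln d·ln f = 17.2717.
Equations: 5.6127·k + 3.8712·ln C = 17.2717;  3.8712·k + 4·ln C = 13.8859.
Slope k = (n·Σln d·ln f − Σln d·Σln f)/(n·Σ(ln d)² − (Σln d)²) = (4·17.2717 − 3.8712·13.8859)/7.4645 = 2.05396; ln C = (Σln f − k·Σln d)/n = 1.48366.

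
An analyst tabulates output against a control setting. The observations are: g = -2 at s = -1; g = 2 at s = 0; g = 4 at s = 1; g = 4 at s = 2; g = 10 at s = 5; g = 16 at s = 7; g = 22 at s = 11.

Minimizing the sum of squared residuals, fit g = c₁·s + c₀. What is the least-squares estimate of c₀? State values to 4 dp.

Compute the Gram sums: Σs·s = 201, Σs = 25, Σ1 = 7.
For Aᵀg: Σs·g = 418, Σg = 56.
So AᵀA·[c₁, c₀]ᵀ = Aᵀg: [[201, 25]; [25, 7]]·[c₁, c₀]ᵀ = [418, 56]ᵀ.
det = 201·7 − 25² = 782.
c₁ = (418·7 − 25·56)/782 = 763/391; c₀ = (201·56 − 25·418)/782 = 403/391.

c₀ = 1.0307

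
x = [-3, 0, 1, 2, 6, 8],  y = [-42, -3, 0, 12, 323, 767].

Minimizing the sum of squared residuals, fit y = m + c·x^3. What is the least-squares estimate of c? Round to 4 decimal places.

With design matrix M, MᵀM = [[6, 710]; [710, 309594]] and Mᵀy = [1057, 463702]ᵀ.
Eliminating c: 309594·(row 1) − 710·(row 2) gives 1353464·m = 309594·1057 − 710·463702 = -1987562, so m = -993781/676732.
Then c = (463702 − 710·(-993781/676732))/309594 = 1015871/676732.

c = 1.5011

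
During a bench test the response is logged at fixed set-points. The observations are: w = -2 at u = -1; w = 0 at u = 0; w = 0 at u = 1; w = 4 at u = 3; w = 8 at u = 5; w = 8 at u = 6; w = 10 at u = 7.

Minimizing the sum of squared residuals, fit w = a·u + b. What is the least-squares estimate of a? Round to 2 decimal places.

a = 1.52

AᵀA·[a, b]ᵀ = Aᵀw reads: 121·a + 21·b = 172;  21·a + 7·b = 28.
Δ = 121·7 − 21² = 406.
a = (172·7 − 21·28)/406 = 44/29; b = (121·28 − 21·172)/406 = -16/29.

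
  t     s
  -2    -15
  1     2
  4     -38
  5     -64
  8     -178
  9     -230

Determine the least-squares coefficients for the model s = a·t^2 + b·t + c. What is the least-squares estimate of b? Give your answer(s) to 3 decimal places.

The normal equations are: 11555·a + 1423·b + 191·c = -32288;  1423·a + 191·b + 25·c = -3934;  191·a + 25·b + 6·c = -523.
Inverting the 3×3 Gram matrix, [a, b, c]ᵀ = [-64357/20515, 50236/20515, 51157/20515]ᵀ.

b = 2.449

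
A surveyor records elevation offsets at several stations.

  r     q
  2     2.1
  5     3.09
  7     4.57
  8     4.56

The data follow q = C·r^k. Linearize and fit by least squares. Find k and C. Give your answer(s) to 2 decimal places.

Let Y = ln q. Fitting Y = k·ln r + ln C by least squares:
Σln r = 6.3279, Σ(ln r)² = 11.1814, Σln q = 4.9069, Σln r·ln q = 8.4420.
Equations: 11.1814·k + 6.3279·ln C = 8.4420;  6.3279·k + 4·ln C = 4.9069.
Solving (det = 4.6828): k = 0.58026, ln C = 0.30877, so C = exp(0.30877) = 1.36176.

k = 0.58, C = 1.36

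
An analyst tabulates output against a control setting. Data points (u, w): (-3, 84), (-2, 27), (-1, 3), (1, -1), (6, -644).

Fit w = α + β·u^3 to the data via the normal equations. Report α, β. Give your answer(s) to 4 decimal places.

AᵀA·[α, β]ᵀ = Aᵀw reads: 5·α + 181·β = -531;  181·α + 47451·β = -141592.
(Σ1 = 5, Σu^3 = 181, Σu^3·u^3 = 47451, Σw = -531, Σu^3·w = -141592.)
det = 5·47451 − 181² = 204494.
α = ((-531)·47451 − 181·(-141592))/204494 = 431671/204494; β = (5·(-141592) − 181·(-531))/204494 = -611849/204494.

α = 2.1109, β = -2.9920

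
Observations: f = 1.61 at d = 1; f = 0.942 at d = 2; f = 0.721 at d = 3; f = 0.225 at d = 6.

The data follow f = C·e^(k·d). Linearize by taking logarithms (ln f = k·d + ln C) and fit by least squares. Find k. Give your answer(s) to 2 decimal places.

Taking logs, ln f = k·d + ln C, so regress ln f on d.
AᵀA = [[50.0000, 12.0000]; [12.0000, 4]], rhs = [-9.5745, -1.4023]ᵀ  (here Σd = 12.0000, Σ(d)² = 50.0000, Σln f = -1.4023, Σd·ln f = -9.5745).
Solving (det = 56.0000): k = -0.38341, ln C = 0.79965.

k = -0.38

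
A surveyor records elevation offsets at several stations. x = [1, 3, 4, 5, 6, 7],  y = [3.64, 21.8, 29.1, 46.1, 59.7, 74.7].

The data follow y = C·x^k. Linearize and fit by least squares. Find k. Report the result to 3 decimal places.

Linearized form: ln y = k·ln x + ln C. From the 6 transformed points,
Σln x = 7.8320, Σ(ln x)² = 12.7160, Σln y = 19.9783, Σln x·ln y = 29.9449.
Equations: 12.7160·k + 7.8320·ln C = 29.9449;  7.8320·k + 6·ln C = 19.9783.
Slope k = (n·Σln x·ln y − Σln x·Σln y)/(n·Σ(ln x)² − (Σln x)²) = (6·29.9449 − 7.8320·19.9783)/14.9557 = 1.55119; ln C = (Σln y − k·Σln x)/n = 1.30488.

k = 1.551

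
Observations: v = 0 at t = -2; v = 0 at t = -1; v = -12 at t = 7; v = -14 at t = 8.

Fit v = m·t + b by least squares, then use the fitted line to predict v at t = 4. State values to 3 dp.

MᵀM·[m, b]ᵀ = Mᵀv reads: 118·m + 12·b = -196;  12·m + 4·b = -26.
Eliminating b: 4·(row 1) − 12·(row 2) gives 328·m = 4·(-196) − 12·(-26) = -472, so m = -59/41.
Then b = ((-26) − 12·(-59/41))/4 = -179/82.
At t = 4: v̂ = (-59/41)·(4) + (-179/82)·(1) = -651/82.

v̂ = -7.939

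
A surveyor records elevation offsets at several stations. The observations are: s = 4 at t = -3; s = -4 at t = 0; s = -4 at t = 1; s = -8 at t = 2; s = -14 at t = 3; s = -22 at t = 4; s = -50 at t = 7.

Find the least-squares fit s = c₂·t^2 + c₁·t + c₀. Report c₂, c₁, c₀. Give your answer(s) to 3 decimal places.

c₂ = -0.561, c₁ = -3.022, c₀ = -0.901

Sums needed: Σt^2·t^2 = 2836, Σt^2·t = 416, Σt^2 = 88, Σt·t = 88, Σt = 14, Σ1 = 7.
And Σt^2·s = -2928, Σt·s = -512, Σs = -98.
Normal equations: [[2836, 416, 88]; [416, 88, 14]; [88, 14, 7]]·[c₂, c₁, c₀]ᵀ = [-2928, -512, -98]ᵀ.
Row-reducing yields c₂ = -252/449, c₁ = -20351/6735, c₀ = -6068/6735.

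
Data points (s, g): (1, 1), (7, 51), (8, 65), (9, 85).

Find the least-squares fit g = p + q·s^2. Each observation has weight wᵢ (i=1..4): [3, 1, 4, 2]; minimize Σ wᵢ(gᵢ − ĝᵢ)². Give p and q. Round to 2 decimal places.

Forming XᵀWX = [[10, 470]; [470, 31910]] and XᵀWg = [484, 32912]ᵀ gives XᵀWX·[p, q]ᵀ = XᵀWg.
Δ = 10·31910 − 470² = 98200.
p = (484·31910 − 470·32912)/98200 = -121/491; q = (10·32912 − 470·484)/98200 = 2541/2455.

p = -0.25, q = 1.04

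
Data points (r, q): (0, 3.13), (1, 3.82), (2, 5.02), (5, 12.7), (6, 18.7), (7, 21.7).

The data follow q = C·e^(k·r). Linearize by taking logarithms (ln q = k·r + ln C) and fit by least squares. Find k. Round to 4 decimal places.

k = 0.2925

Linearized form: ln q = k·r + ln C. From the 6 transformed points,
Sums: Σr = 21.0000, Σ(r)² = 115.0000, Σln q = 12.6422, Σr·ln q = 56.3874.
Normal system: [[115.0000, 21.0000]; [21.0000, 6]]·[k, ln C]ᵀ = [56.3874, 12.6422]ᵀ.
Slope k = (n·Σr·ln q − Σr·Σln q)/(n·Σ(r)² − (Σr)²) = (6·56.3874 − 21.0000·12.6422)/249.0000 = 0.29253; ln C = (Σln q − k·Σr)/n = 1.08318.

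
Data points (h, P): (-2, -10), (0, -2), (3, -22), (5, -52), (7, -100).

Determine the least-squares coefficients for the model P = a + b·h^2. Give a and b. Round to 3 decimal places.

a = -2.582, b = -1.990

Normal-equation sums: Σ1 = 5, Σh^2 = 87, Σh^2·h^2 = 3123.
Right-hand side: ΣP = -186, Σh^2·P = -6438.
Normal equations: [[5, 87]; [87, 3123]]·[a, b]ᵀ = [-186, -6438]ᵀ.
Δ = 5·3123 − 87² = 8046.
a = ((-186)·3123 − 87·(-6438))/8046 = -1154/447; b = (5·(-6438) − 87·(-186))/8046 = -2668/1341.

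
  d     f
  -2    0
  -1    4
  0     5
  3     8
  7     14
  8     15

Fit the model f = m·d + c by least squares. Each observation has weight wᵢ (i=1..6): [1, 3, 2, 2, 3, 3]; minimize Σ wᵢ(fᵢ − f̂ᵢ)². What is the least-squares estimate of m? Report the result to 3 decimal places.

m = 1.312

The normal system XᵀWX·[m, c]ᵀ = XᵀWf is [[364, 46]; [46, 14]]·[m, c]ᵀ = [690, 125]ᵀ.
Eliminating c: 14·(row 1) − 46·(row 2) gives 2980·m = 14·690 − 46·125 = 3910, so m = 391/298.
Then c = (125 − 46·(391/298))/14 = 688/149.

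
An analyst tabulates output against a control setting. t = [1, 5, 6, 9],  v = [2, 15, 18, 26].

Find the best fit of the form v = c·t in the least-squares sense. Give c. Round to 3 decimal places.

Normal-equation sums: Σt·t = 143.
Right-hand side: Σt·v = 419.
Hence c = 419 / 143 ≈ 2.93007.

c = 2.930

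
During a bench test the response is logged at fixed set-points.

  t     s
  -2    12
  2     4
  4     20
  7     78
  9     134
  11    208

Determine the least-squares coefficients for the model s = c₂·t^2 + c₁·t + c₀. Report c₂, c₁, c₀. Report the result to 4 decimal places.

c₂ = 1.9381, c₁ = -2.4347, c₀ = -0.2507

Normal-equation sums: Σt^2·t^2 = 23891, Σt^2·t = 2467, Σt^2 = 275, Σt·t = 275, Σt = 31, Σ1 = 6.
Right-hand side: Σt^2·s = 40228, Σt·s = 4104, Σs = 456.
Normal equations: [[23891, 2467, 275]; [2467, 275, 31]; [275, 31, 6]]·[c₂, c₁, c₀]ᵀ = [40228, 4104, 456]ᵀ.
Inverting the 3×3 Gram matrix, [c₂, c₁, c₀]ᵀ = [586199/302460, -736387/302460, -89/355]ᵀ.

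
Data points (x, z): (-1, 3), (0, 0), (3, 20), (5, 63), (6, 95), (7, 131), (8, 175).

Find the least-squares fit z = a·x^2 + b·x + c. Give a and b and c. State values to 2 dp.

a = 2.99, b = -2.00, c = -1.12

With design matrix M, MᵀM = [[8500, 1222, 184]; [1222, 184, 28]; [184, 28, 7]] and Mᵀz = [22797, 3259, 487]ᵀ.
Row-reducing yields a = 32105/10722, b = -21479/10722, c = -2007/1787.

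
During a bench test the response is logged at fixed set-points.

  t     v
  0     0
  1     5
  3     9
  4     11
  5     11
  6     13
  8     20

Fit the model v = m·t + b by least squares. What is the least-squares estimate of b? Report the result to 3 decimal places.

b = 1.390

Normal-equation sums: Σt·t = 151, Σt = 27, Σ1 = 7.
Right-hand side: Σt·v = 369, Σv = 69.
So AᵀA·[m, b]ᵀ = Aᵀv: [[151, 27]; [27, 7]]·[m, b]ᵀ = [369, 69]ᵀ.
det = 151·7 − 27² = 328.
m = (369·7 − 27·69)/328 = 90/41; b = (151·69 − 27·369)/328 = 57/41.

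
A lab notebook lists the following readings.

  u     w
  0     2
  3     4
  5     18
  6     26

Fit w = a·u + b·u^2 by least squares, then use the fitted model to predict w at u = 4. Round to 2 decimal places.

ŵ = 9.84

Entries of MᵀM: Σu·u = 70, Σu·u^2 = 368, Σu^2·u^2 = 2002.
And Σu·w = 258, Σu^2·w = 1422.
det = 70·2002 − 368² = 4716.
a = (258·2002 − 368·1422)/4716 = -565/393; b = (70·1422 − 368·258)/4716 = 383/393.
At u = 4: ŵ = (-565/393)·(4) + (383/393)·(16) = 3868/393.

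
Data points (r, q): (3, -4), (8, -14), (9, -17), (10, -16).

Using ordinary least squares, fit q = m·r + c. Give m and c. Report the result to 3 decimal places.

From the data, Σr·r = 254, Σr = 30, Σ1 = 4.
For Mᵀq: Σr·q = -437, Σq = -51.
MᵀM·[m, c]ᵀ = Mᵀq becomes [[254, 30]; [30, 4]]·[m, c]ᵀ = [-437, -51]ᵀ.
Eliminating c: 4·(row 1) − 30·(row 2) gives 116·m = 4·(-437) − 30·(-51) = -218, so m = -109/58.
Then c = ((-51) − 30·(-109/58))/4 = 39/29.

m = -1.879, c = 1.345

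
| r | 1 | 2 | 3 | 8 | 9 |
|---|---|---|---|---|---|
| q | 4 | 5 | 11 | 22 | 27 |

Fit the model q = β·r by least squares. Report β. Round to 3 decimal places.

With design matrix X, XᵀX = [[159]] and Xᵀq = [466]ᵀ.
Hence β = 466 / 159 ≈ 2.93082.

β = 2.931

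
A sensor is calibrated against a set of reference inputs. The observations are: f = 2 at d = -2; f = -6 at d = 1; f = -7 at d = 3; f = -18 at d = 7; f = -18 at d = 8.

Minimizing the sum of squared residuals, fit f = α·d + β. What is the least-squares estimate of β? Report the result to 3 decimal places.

Normal-equation sums: Σd·d = 127, Σd = 17, Σ1 = 5.
For Xᵀf: Σd·f = -301, Σf = -47.
Normal equations: [[127, 17]; [17, 5]]·[α, β]ᵀ = [-301, -47]ᵀ.
Determinant 127·5 − 17² = 346.
α = ((-301)·5 − 17·(-47))/346 = -353/173; β = (127·(-47) − 17·(-301))/346 = -426/173.

β = -2.462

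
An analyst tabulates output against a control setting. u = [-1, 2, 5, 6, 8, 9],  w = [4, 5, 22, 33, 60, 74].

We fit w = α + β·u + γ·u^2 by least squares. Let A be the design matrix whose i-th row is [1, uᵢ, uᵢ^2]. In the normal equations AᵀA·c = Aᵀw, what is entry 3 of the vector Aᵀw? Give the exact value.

Entry 3 ↔ basis u^2, so (Aᵀw)_{3} = Σᵢ (u^2)·wᵢ = (1)·(4) + (4)·(5) + (25)·(22) + (36)·(33) + (64)·(60) + (81)·(74) = 11596.

11596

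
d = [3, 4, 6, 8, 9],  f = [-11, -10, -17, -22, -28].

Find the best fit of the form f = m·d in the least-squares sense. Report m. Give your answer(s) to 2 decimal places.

XᵀX·[m]ᵀ = Xᵀf reads: 206·m = -603.
Hence m = -603 / 206 ≈ -2.92718.

m = -2.93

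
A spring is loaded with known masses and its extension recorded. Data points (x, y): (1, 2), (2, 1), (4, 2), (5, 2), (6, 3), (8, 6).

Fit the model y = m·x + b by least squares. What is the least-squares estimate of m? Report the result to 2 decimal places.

MᵀM·[m, b]ᵀ = Mᵀy reads: 146·m + 26·b = 88;  26·m + 6·b = 16.
det = 146·6 − 26² = 200.
m = (88·6 − 26·16)/200 = 14/25; b = (146·16 − 26·88)/200 = 6/25.

m = 0.56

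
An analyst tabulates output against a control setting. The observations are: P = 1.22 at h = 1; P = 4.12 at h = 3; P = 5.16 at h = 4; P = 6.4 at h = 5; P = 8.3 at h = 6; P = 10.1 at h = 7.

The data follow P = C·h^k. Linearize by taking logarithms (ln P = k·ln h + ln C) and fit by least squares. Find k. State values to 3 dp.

Taking logs, ln P = k·ln h + ln C, so regress ln P on ln h.
Over the data: Σln h = 7.8320, Σ(ln h)² = 12.7160, Σln P = 9.5407, Σln h·ln P = 15.1097.
Normal system: [[12.7160, 7.8320]; [7.8320, 6]]·[k, ln C]ᵀ = [15.1097, 9.5407]ᵀ.
Δ = 12.7160·6 − (7.8320)² = 14.9557; k = (15.1097·6 − 7.8320·9.5407)/14.9557 = 1.06549, ln C = (12.7160·9.5407 − 7.8320·15.1097)/14.9557 = 0.19930.

k = 1.065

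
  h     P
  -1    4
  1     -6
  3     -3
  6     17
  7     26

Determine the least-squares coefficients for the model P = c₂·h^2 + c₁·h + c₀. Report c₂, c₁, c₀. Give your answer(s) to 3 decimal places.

Setting ∂/∂c₂ … = 0 gives: 3780·c₂ + 586·c₁ + 96·c₀ = 1857;  586·c₂ + 96·c₁ + 16·c₀ = 265;  96·c₂ + 16·c₁ + 5·c₀ = 38.
Inverting the 3×3 Gram matrix, [c₂, c₁, c₀]ᵀ = [26319/22598, -91455/22598, -20462/11299]ᵀ.

c₂ = 1.165, c₁ = -4.047, c₀ = -1.811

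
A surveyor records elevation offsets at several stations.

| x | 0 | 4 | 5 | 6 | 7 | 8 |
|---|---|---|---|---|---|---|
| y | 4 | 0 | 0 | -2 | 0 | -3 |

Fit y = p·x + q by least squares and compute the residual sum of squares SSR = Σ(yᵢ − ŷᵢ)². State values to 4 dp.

SSR = 4.8083

From the data, Σx·x = 190, Σx = 30, Σ1 = 6.
For Aᵀy: Σx·y = -36, Σy = -1.
Normal equations: [[190, 30]; [30, 6]]·[p, q]ᵀ = [-36, -1]ᵀ.
Determinant 190·6 − 30² = 240.
p = ((-36)·6 − 30·(-1))/240 = -31/40; q = (190·(-1) − 30·(-36))/240 = 89/24.
Residuals: 7/24, -73/120, 1/6, -127/120, 103/60, -61/120; SSR = 577/120.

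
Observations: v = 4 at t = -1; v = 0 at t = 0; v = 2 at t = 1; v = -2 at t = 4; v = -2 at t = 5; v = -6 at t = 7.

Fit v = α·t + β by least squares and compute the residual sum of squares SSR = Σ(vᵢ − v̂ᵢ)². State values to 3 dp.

SSR = 7.919

Sums needed: Σt·t = 92, Σt = 16, Σ1 = 6.
For Xᵀv: Σt·v = -62, Σv = -4.
XᵀX·[α, β]ᵀ = Xᵀv becomes [[92, 16]; [16, 6]]·[α, β]ᵀ = [-62, -4]ᵀ.
Determinant 92·6 − 16² = 296.
α = ((-62)·6 − 16·(-4))/296 = -77/74; β = (92·(-4) − 16·(-62))/296 = 78/37.
Residuals: 63/74, -78/37, 69/74, 2/37, 81/74, -61/74; SSR = 293/37.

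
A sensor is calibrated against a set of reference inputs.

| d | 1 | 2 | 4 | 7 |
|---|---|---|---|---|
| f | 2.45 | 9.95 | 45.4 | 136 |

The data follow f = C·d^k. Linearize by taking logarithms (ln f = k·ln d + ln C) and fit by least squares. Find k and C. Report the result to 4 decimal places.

k = 2.0787, C = 2.4317

Let Y = ln f. Fitting Y = k·ln d + ln C by least squares:
AᵀA = [[6.1888, 4.0254]; [4.0254, 4]], rhs = [16.4416, 11.9218]ᵀ  (here Σln d = 4.0254, Σ(ln d)² = 6.1888, Σln f = 11.9218, Σln d·ln f = 16.4416).
Solving (det = 8.5519): k = 2.07869, ln C = 0.88859, so C = exp(0.88859) = 2.43170.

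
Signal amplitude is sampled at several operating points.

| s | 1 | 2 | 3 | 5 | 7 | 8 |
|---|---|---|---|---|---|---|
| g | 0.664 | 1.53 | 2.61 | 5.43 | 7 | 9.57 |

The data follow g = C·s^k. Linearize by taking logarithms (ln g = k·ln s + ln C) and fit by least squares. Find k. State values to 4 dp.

Taking logs, ln g = k·ln s + ln C, so regress ln g on ln s.
Σln s = 7.4265, Σ(ln s)² = 12.3883, Σln g = 6.8716, Σln s·ln g = 12.5551.
Normal system: [[12.3883, 7.4265]; [7.4265, 6]]·[k, ln C]ᵀ = [12.5551, 6.8716]ᵀ.
Slope k = (n·Σln s·ln g − Σln s·Σln g)/(n·Σ(ln s)² − (Σln s)²) = (6·12.5551 − 7.4265·6.8716)/19.1764 = 1.26707; ln C = (Σln g − k·Σln s)/n = -0.42306.

k = 1.2671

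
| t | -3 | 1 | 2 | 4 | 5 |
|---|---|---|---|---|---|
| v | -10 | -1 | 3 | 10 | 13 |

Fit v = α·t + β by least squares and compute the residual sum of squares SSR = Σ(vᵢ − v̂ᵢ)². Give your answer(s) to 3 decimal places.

Sums needed: Σt·t = 55, Σt = 9, Σ1 = 5.
Moment sums: Σt·v = 140, Σv = 15.
Eliminating β: 5·(row 1) − 9·(row 2) gives 194·α = 5·140 − 9·15 = 565, so α = 565/194.
Then β = (15 − 9·(565/194))/5 = -435/194.
Residuals: 95/97, -162/97, -113/194, 115/194, 66/97; SSR = 951/194.

SSR = 4.902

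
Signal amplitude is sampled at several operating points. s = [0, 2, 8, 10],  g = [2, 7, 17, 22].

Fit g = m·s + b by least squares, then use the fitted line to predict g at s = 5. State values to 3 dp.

Entries of MᵀM: Σs·s = 168, Σs = 20, Σ1 = 4.
Right-hand side: Σs·g = 370, Σg = 48.
Determinant 168·4 − 20² = 272.
m = (370·4 − 20·48)/272 = 65/34; b = (168·48 − 20·370)/272 = 83/34.
At s = 5: ĝ = (65/34)·(5) + (83/34)·(1) = 12.

ĝ = 12.000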